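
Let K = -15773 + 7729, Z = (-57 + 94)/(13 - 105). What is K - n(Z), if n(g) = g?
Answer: -740011/92 ≈ -8043.6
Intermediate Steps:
Z = -37/92 (Z = 37/(-92) = 37*(-1/92) = -37/92 ≈ -0.40217)
K = -8044
K - n(Z) = -8044 - 1*(-37/92) = -8044 + 37/92 = -740011/92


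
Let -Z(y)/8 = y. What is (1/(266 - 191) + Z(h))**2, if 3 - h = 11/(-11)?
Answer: 5755201/5625 ≈ 1023.1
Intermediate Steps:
h = 4 (h = 3 - 11/(-11) = 3 - 11*(-1)/11 = 3 - 1*(-1) = 3 + 1 = 4)
Z(y) = -8*y
(1/(266 - 191) + Z(h))**2 = (1/(266 - 191) - 8*4)**2 = (1/75 - 32)**2 = (-2399/75)**2 = 5755201/5625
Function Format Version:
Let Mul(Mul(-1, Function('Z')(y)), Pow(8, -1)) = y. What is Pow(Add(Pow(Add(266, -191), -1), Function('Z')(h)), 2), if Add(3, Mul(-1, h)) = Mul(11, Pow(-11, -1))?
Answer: Rational(5755201, 5625) ≈ 1023.1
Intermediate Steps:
h = 4 (h = Add(3, Mul(-1, Mul(11, Pow(-11, -1)))) = Add(3, Mul(-1, Mul(11, Rational(-1, 11)))) = Add(3, Mul(-1, -1)) = Add(3, 1) = 4)
Function('Z')(y) = Mul(-8, y)
Pow(Add(Pow(Add(266, -191), -1), Function('Z')(h)), 2) = Pow(Add(Pow(Add(266, -191), -1), Mul(-8, 4)), 2) = Pow(Add(Pow(75, -1), -32), 2) = Pow(Add(Rational(1, 75), -32), 2) = Pow(Rational(-2399, 75), 2) = Rational(5755201, 5625)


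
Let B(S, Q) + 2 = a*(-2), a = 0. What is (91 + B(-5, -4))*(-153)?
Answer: -13617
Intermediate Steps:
B(S, Q) = -2 (B(S, Q) = -2 + 0*(-2) = -2 + 0 = -2)
(91 + B(-5, -4))*(-153) = (91 - 2)*(-153) = 89*(-153) = -13617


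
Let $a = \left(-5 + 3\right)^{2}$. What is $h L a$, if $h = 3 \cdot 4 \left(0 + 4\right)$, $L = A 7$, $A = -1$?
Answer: $-1344$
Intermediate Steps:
$a = 4$ ($a = \left(-2\right)^{2} = 4$)
$L = -7$ ($L = \left(-1\right) 7 = -7$)
$h = 48$ ($h = 3 \cdot 4 \cdot 4 = 3 \cdot 16 = 48$)
$h L a = 48 \left(-7\right) 4 = \left(-336\right) 4 = -1344$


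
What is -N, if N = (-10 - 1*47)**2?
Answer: -3249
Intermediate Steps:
N = 3249 (N = (-10 - 47)**2 = (-57)**2 = 3249)
-N = -1*3249 = -3249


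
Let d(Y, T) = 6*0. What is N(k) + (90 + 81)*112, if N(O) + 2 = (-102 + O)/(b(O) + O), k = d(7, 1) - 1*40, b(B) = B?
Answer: 766071/40 ≈ 19152.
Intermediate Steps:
d(Y, T) = 0
k = -40 (k = 0 - 1*40 = 0 - 40 = -40)
N(O) = -2 + (-102 + O)/(2*O) (N(O) = -2 + (-102 + O)/(O + O) = -2 + (-102 + O)/((2*O)) = -2 + (-102 + O)*(1/(2*O)) = -2 + (-102 + O)/(2*O))
N(k) + (90 + 81)*112 = (-3/2 - 51/(-40)) + (90 + 81)*112 = (-3/2 - 51*(-1/40)) + 171*112 = (-3/2 + 51/40) + 19152 = -9/40 + 19152 = 766071/40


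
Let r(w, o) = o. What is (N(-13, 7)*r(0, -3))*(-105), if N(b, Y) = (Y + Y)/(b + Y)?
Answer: -735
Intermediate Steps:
N(b, Y) = 2*Y/(Y + b) (N(b, Y) = (2*Y)/(Y + b) = 2*Y/(Y + b))
(N(-13, 7)*r(0, -3))*(-105) = ((2*7/(7 - 13))*(-3))*(-105) = ((2*7/(-6))*(-3))*(-105) = ((2*7*(-⅙))*(-3))*(-105) = -7/3*(-3)*(-105) = 7*(-105) = -735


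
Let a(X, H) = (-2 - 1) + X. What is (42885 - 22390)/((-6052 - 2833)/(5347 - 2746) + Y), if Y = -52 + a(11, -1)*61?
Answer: 53307495/1125151 ≈ 47.378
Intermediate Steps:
a(X, H) = -3 + X
Y = 436 (Y = -52 + (-3 + 11)*61 = -52 + 8*61 = -52 + 488 = 436)
(42885 - 22390)/((-6052 - 2833)/(5347 - 2746) + Y) = (42885 - 22390)/((-6052 - 2833)/(5347 - 2746) + 436) = 20495/(-8885/2601 + 436) = 20495/(1125151/2601) = 20495*(2601/1125151) = 53307495/1125151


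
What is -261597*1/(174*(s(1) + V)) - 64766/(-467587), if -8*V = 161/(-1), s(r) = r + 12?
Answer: -162594748542/3593406095 ≈ -45.248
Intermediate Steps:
s(r) = 12 + r
V = 161/8 (V = -161/(8*(-1)) = -161*(-1)/8 = -1/8*(-161) = 161/8 ≈ 20.125)
-261597*1/(174*(s(1) + V)) - 64766/(-467587) = -261597*1/(174*((12 + 1) + 161/8)) - 64766/(-467587) = -261597*1/(174*(13 + 161/8)) - 64766*(-1/467587) = -261597/(174*(265/8)) + 64766/467587 = -261597/23055/4 + 64766/467587 = -261597*4/23055 + 64766/467587 = -348796/7685 + 64766/467587 = -162594748542/3593406095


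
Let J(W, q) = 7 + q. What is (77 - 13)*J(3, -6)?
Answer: 64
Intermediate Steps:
(77 - 13)*J(3, -6) = (77 - 13)*(7 - 6) = 64*1 = 64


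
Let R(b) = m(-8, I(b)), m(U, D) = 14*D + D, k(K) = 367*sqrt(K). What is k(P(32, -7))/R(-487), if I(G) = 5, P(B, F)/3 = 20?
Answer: 734*sqrt(15)/75 ≈ 37.904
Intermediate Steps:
P(B, F) = 60 (P(B, F) = 3*20 = 60)
m(U, D) = 15*D
R(b) = 75 (R(b) = 15*5 = 75)
k(P(32, -7))/R(-487) = (367*sqrt(60))/75 = (367*(2*sqrt(15)))*(1/75) = (734*sqrt(15))*(1/75) = 734*sqrt(15)/75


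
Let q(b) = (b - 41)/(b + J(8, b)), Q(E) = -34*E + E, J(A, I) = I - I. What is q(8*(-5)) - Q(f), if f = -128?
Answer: -168879/40 ≈ -4222.0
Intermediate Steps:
J(A, I) = 0
Q(E) = -33*E
q(b) = (-41 + b)/b (q(b) = (b - 41)/(b + 0) = (-41 + b)/b)
q(8*(-5)) - Q(f) = (-41 + 8*(-5))/((8*(-5))) - (-33)*(-128) = (-41 - 40)/(-40) - 1*4224 = -1/40*(-81) - 4224 = 81/40 - 4224 = -168879/40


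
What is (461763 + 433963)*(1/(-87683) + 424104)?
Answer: 33309103924953506/87683 ≈ 3.7988e+11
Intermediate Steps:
(461763 + 433963)*(1/(-87683) + 424104) = 895726*(-1/87683 + 424104) = 895726*(37186711031/87683) = 33309103924953506/87683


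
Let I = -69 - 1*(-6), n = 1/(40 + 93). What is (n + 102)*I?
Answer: -122103/19 ≈ -6426.5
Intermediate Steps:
n = 1/133 ≈ 0.0075188
I = -63 (I = -69 + 6 = -63)
(n + 102)*I = (1/133 + 102)*(-63) = (13567/133)*(-63) = -122103/19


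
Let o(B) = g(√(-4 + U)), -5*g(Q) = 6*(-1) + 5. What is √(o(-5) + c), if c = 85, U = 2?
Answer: √2130/5 ≈ 9.2304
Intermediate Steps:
g(Q) = ⅕ (g(Q) = -(6*(-1) + 5)/5 = -(-6 + 5)/5 = -⅕*(-1) = ⅕)
o(B) = ⅕
√(o(-5) + c) = √(⅕ + 85) = √(426/5) = √2130/5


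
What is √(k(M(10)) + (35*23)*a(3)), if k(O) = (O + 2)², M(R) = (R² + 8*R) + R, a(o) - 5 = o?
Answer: 2*√10826 ≈ 208.10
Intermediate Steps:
a(o) = 5 + o
M(R) = R² + 9*R
k(O) = (2 + O)²
√(k(M(10)) + (35*23)*a(3)) = √((2 + 10*(9 + 10))² + (35*23)*(5 + 3)) = √((2 + 10*19)² + 805*8) = √((2 + 190)² + 6440) = √(192² + 6440) = √(36864 + 6440) = √43304 = 2*√10826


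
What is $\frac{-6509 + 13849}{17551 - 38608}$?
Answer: $- \frac{7340}{21057} \approx -0.34858$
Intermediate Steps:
$\frac{-6509 + 13849}{17551 - 38608} = \frac{7340}{-21057} = 7340 \left(- \frac{1}{21057}\right) = - \frac{7340}{21057}$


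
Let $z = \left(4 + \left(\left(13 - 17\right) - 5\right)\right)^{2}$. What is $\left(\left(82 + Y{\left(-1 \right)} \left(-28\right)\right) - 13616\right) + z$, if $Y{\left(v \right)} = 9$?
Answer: $-13761$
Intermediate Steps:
$z = 25$ ($z = \left(4 - 9\right)^{2} = \left(-5\right)^{2} = 25$)
$\left(\left(82 + Y{\left(-1 \right)} \left(-28\right)\right) - 13616\right) + z = \left(\left(82 + 9 \left(-28\right)\right) - 13616\right) + 25 = \left(\left(82 - 252\right) - 13616\right) + 25 = \left(-170 - 13616\right) + 25 = -13786 + 25 = -13761$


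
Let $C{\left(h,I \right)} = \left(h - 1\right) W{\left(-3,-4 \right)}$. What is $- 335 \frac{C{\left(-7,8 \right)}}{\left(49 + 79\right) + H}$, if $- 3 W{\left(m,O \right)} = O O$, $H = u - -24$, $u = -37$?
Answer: $- \frac{8576}{69} \approx -124.29$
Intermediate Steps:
$H = -13$ ($H = -37 - -24 = -37 + 24 = -13$)
$W{\left(m,O \right)} = - \frac{O^{2}}{3}$ ($W{\left(m,O \right)} = - \frac{O O}{3} = - \frac{O^{2}}{3}$)
$C{\left(h,I \right)} = \frac{16}{3} - \frac{16 h}{3}$ ($C{\left(h,I \right)} = \left(h - 1\right) \left(- \frac{\left(-4\right)^{2}}{3}\right) = \left(-1 + h\right) \left(\left(- \frac{1}{3}\right) 16\right) = \left(-1 + h\right) \left(- \frac{16}{3}\right) = \frac{16}{3} - \frac{16 h}{3}$)
$- 335 \frac{C{\left(-7,8 \right)}}{\left(49 + 79\right) + H} = - 335 \frac{\frac{16}{3} - - \frac{112}{3}}{\left(49 + 79\right) - 13} = - 335 \frac{\frac{16}{3} + \frac{112}{3}}{128 - 13} = - 335 \frac{128}{3 \cdot 115} = - 335 \cdot \frac{128}{3} \cdot \frac{1}{115} = \left(-335\right) \frac{128}{345} = - \frac{8576}{69}$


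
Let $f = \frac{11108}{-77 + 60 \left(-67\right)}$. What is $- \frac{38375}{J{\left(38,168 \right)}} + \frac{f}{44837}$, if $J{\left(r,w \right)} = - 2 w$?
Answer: $\frac{7049375895587}{61722255504} \approx 114.21$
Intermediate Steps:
$f = - \frac{11108}{4097}$ ($f = \frac{11108}{-77 - 4020} = \frac{11108}{-4097} = 11108 \left(- \frac{1}{4097}\right) = - \frac{11108}{4097} \approx -2.7113$)
$- \frac{38375}{J{\left(38,168 \right)}} + \frac{f}{44837} = - \frac{38375}{\left(-2\right) 168} - \frac{11108}{4097 \cdot 44837} = - \frac{38375}{-336} - \frac{11108}{183697189} = \left(-38375\right) \left(- \frac{1}{336}\right) - \frac{11108}{183697189} = \frac{38375}{336} - \frac{11108}{183697189} = \frac{7049375895587}{61722255504}$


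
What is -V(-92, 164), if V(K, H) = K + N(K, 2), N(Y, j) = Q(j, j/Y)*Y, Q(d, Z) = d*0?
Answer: 92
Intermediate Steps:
Q(d, Z) = 0
N(Y, j) = 0 (N(Y, j) = 0*Y = 0)
V(K, H) = K (V(K, H) = K + 0 = K)
-V(-92, 164) = -1*(-92) = 92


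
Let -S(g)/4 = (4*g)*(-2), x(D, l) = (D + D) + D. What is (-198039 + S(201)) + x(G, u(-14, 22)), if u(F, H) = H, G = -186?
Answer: -192165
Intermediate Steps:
x(D, l) = 3*D (x(D, l) = 2*D + D = 3*D)
S(g) = 32*g (S(g) = -4*4*g*(-2) = -(-32)*g = 32*g)
(-198039 + S(201)) + x(G, u(-14, 22)) = (-198039 + 32*201) + 3*(-186) = (-198039 + 6432) - 558 = -191607 - 558 = -192165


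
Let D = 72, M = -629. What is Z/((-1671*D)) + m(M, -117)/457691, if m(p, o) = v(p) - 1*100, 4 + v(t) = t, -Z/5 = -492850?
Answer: -563976617723/27532859796 ≈ -20.484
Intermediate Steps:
Z = 2464250 (Z = -5*(-492850) = 2464250)
v(t) = -4 + t
m(p, o) = -104 + p (m(p, o) = (-4 + p) - 1*100 = (-4 + p) - 100 = -104 + p)
Z/((-1671*D)) + m(M, -117)/457691 = 2464250/((-1671*72)) + (-104 - 629)/457691 = 2464250/(-120312) - 733*1/457691 = 2464250*(-1/120312) - 733/457691 = -1232125/60156 - 733/457691 = -563976617723/27532859796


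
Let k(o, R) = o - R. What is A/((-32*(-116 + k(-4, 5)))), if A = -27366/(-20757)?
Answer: 4561/13838000 ≈ 0.00032960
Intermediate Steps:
A = 9122/6919 (A = -27366*(-1/20757) = 9122/6919 ≈ 1.3184)
A/((-32*(-116 + k(-4, 5)))) = 9122/(6919*((-32*(-116 + (-4 - 1*5))))) = 9122/(6919*((-32*(-116 + (-4 - 5))))) = 9122/(6919*((-32*(-116 - 9)))) = 9122/(6919*((-32*(-125)))) = (9122/6919)/4000 = (9122/6919)*(1/4000) = 4561/13838000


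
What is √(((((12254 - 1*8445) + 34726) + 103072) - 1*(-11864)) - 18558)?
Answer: √134913 ≈ 367.31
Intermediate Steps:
√(((((12254 - 1*8445) + 34726) + 103072) - 1*(-11864)) - 18558) = √(((((12254 - 8445) + 34726) + 103072) + 11864) - 18558) = √((((3809 + 34726) + 103072) + 11864) - 18558) = √(((38535 + 103072) + 11864) - 18558) = √((141607 + 11864) - 18558) = √(153471 - 18558) = √134913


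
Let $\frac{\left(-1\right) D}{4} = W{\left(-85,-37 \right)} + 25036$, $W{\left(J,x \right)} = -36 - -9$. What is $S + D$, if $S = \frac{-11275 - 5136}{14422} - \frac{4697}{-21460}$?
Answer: $- \frac{15480519150123}{154748060} \approx -1.0004 \cdot 10^{5}$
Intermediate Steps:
$W{\left(J,x \right)} = -27$ ($W{\left(J,x \right)} = -36 + 9 = -27$)
$S = - \frac{142219963}{154748060}$ ($S = \left(-16411\right) \frac{1}{14422} - - \frac{4697}{21460} = - \frac{16411}{14422} + \frac{4697}{21460} = - \frac{142219963}{154748060} \approx -0.91904$)
$D = -100036$ ($D = - 4 \left(-27 + 25036\right) = \left(-4\right) 25009 = -100036$)
$S + D = - \frac{142219963}{154748060} - 100036 = - \frac{15480519150123}{154748060}$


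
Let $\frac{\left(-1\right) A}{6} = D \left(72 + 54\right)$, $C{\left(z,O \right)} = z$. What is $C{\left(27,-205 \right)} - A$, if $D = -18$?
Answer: $-13581$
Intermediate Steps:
$A = 13608$ ($A = - 6 \left(- 18 \left(72 + 54\right)\right) = - 6 \left(\left(-18\right) 126\right) = \left(-6\right) \left(-2268\right) = 13608$)
$C{\left(27,-205 \right)} - A = 27 - 13608 = -13581$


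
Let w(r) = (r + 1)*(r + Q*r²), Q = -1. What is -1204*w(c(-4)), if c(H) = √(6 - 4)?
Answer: 1204*√2 ≈ 1702.7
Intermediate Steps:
c(H) = √2
w(r) = (1 + r)*(r - r²) (w(r) = (r + 1)*(r - r²) = (1 + r)*(r - r²))
-1204*w(c(-4)) = -1204*(√2 - (√2)³) = -1204*(√2 - 2*√2) = -(-1204)*√2 = 1204*√2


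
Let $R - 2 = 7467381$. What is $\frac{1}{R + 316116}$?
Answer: $\frac{1}{7783499} \approx 1.2848 \cdot 10^{-7}$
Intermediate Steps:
$R = 7467383$ ($R = 2 + 7467381 = 7467383$)
$\frac{1}{R + 316116} = \frac{1}{7467383 + 316116} = \frac{1}{7783499}$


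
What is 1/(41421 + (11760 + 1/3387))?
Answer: 3387/180124048 ≈ 1.8804e-5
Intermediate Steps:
1/(41421 + (11760 + 1/3387)) = 1/(41421 + 39831121/3387) = 1/(180124048/3387) = 3387/180124048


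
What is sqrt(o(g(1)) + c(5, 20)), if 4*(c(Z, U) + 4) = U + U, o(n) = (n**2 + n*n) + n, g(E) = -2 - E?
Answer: sqrt(21) ≈ 4.5826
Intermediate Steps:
o(n) = n + 2*n**2 (o(n) = (n**2 + n**2) + n = 2*n**2 + n = n + 2*n**2)
c(Z, U) = -4 + U/2 (c(Z, U) = -4 + (U + U)/4 = -4 + (2*U)/4 = -4 + U/2)
sqrt(o(g(1)) + c(5, 20)) = sqrt((-2 - 1*1)*(1 + 2*(-2 - 1*1)) + (-4 + (1/2)*20)) = sqrt((-2 - 1)*(1 + 2*(-2 - 1)) + (-4 + 10)) = sqrt(-3*(1 + 2*(-3)) + 6) = sqrt(-3*(1 - 6) + 6) = sqrt(-3*(-5) + 6) = sqrt(15 + 6) = sqrt(21)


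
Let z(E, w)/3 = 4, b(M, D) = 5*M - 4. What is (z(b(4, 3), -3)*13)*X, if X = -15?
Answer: -2340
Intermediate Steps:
b(M, D) = -4 + 5*M
z(E, w) = 12 (z(E, w) = 3*4 = 12)
(z(b(4, 3), -3)*13)*X = (12*13)*(-15) = 156*(-15) = -2340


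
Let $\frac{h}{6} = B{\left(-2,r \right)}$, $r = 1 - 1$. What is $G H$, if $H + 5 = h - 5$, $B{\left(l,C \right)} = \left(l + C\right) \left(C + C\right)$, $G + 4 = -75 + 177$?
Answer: $-980$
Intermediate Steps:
$r = 0$
$G = 98$ ($G = -4 + \left(-75 + 177\right) = -4 + 102 = 98$)
$B{\left(l,C \right)} = 2 C \left(C + l\right)$ ($B{\left(l,C \right)} = \left(C + l\right) 2 C = 2 C \left(C + l\right)$)
$h = 0$ ($h = 6 \cdot 2 \cdot 0 \left(0 - 2\right) = 6 \cdot 2 \cdot 0 \left(-2\right) = 6 \cdot 0 = 0$)
$H = -10$ ($H = -5 + \left(0 - 5\right) = -5 - 5 = -10$)
$G H = 98 \left(-10\right) = -980$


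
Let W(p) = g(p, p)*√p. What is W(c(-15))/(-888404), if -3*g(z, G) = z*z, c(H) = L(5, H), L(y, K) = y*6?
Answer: 75*√30/222101 ≈ 0.0018496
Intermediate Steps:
L(y, K) = 6*y
c(H) = 30 (c(H) = 6*5 = 30)
g(z, G) = -z²/3 (g(z, G) = -z*z/3 = -z²/3)
W(p) = -p^(5/2)/3 (W(p) = (-p²/3)*√p = -p^(5/2)/3)
W(c(-15))/(-888404) = -300*√30/(-888404) = -300*√30*(-1/888404) = 75*√30/222101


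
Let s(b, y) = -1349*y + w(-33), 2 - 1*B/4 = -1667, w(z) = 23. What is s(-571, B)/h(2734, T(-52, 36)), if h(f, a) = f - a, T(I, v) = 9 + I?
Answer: -9005901/2777 ≈ -3243.0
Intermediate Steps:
B = 6676 (B = 8 - 4*(-1667) = 8 + 6668 = 6676)
s(b, y) = 23 - 1349*y (s(b, y) = -1349*y + 23 = 23 - 1349*y)
s(-571, B)/h(2734, T(-52, 36)) = (23 - 1349*6676)/(2734 - (9 - 52)) = (23 - 9005924)/(2734 - 1*(-43)) = -9005901/(2734 + 43) = -9005901/2777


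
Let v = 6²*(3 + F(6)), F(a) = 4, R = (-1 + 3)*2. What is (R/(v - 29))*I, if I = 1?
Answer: 4/223 ≈ 0.017937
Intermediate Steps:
R = 4 (R = 2*2 = 4)
v = 252 (v = 6²*(3 + 4) = 36*7 = 252)
(R/(v - 29))*I = (4/(252 - 29))*1 = (4/223)*1 = 4/223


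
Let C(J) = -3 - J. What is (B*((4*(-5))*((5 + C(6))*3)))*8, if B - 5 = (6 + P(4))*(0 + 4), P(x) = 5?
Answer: 94080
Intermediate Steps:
B = 49 (B = 5 + (6 + 5)*(0 + 4) = 5 + 11*4 = 5 + 44 = 49)
(B*((4*(-5))*((5 + C(6))*3)))*8 = (49*((4*(-5))*((5 + (-3 - 1*6))*3)))*8 = (49*(-20*(5 + (-3 - 6))*3))*8 = (49*(-20*(5 - 9)*3))*8 = (49*(-(-80)*3))*8 = (49*(-20*(-12)))*8 = (49*240)*8 = 11760*8 = 94080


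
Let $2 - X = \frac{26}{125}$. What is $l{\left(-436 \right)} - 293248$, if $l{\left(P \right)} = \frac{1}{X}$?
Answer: $- \frac{65687427}{224} \approx -2.9325 \cdot 10^{5}$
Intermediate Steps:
$X = \frac{224}{125}$ ($X = 2 - \frac{26}{125} = \frac{224}{125} \approx 1.792$)
$l{\left(P \right)} = \frac{125}{224}$ ($l{\left(P \right)} = \frac{1}{\frac{224}{125}} = \frac{125}{224}$)
$l{\left(-436 \right)} - 293248 = \frac{125}{224} - 293248 = - \frac{65687427}{224}$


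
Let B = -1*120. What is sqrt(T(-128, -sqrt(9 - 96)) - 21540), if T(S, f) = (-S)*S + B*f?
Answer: 2*sqrt(-9481 + 30*I*sqrt(87)) ≈ 2.8735 + 194.76*I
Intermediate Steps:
B = -120
T(S, f) = -S**2 - 120*f (T(S, f) = (-S)*S - 120*f = -S**2 - 120*f)
sqrt(T(-128, -sqrt(9 - 96)) - 21540) = sqrt((-1*(-128)**2 - (-120)*sqrt(9 - 96)) - 21540) = sqrt((-1*16384 - (-120)*sqrt(-87)) - 21540) = sqrt((-16384 - (-120)*I*sqrt(87)) - 21540) = sqrt((-16384 + 120*I*sqrt(87)) - 21540) = sqrt(-37924 + 120*I*sqrt(87))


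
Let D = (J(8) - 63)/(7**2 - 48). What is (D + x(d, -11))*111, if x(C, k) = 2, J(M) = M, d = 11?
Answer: -5883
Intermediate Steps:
D = -55 (D = (8 - 63)/(7**2 - 48) = -55/(49 - 48) = -55/1 = -55*1 = -55)
(D + x(d, -11))*111 = (-55 + 2)*111 = -53*111 = -5883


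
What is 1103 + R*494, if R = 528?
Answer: 261935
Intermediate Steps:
1103 + R*494 = 1103 + 528*494 = 1103 + 260832 = 261935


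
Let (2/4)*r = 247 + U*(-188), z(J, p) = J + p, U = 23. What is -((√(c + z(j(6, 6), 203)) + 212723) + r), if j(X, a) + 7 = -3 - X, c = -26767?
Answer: -204569 - 2*I*√6645 ≈ -2.0457e+5 - 163.03*I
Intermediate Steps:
j(X, a) = -10 - X (j(X, a) = -7 + (-3 - X) = -10 - X)
r = -8154 (r = 2*(247 + 23*(-188)) = 2*(247 - 4324) = 2*(-4077) = -8154)
-((√(c + z(j(6, 6), 203)) + 212723) + r) = -((√(-26767 + ((-10 - 1*6) + 203)) + 212723) - 8154) = -((√(-26767 + ((-10 - 6) + 203)) + 212723) - 8154) = -((√(-26767 + (-16 + 203)) + 212723) - 8154) = -((√(-26767 + 187) + 212723) - 8154) = -((√(-26580) + 212723) - 8154) = -((2*I*√6645 + 212723) - 8154) = -((212723 + 2*I*√6645) - 8154) = -(204569 + 2*I*√6645) = -204569 - 2*I*√6645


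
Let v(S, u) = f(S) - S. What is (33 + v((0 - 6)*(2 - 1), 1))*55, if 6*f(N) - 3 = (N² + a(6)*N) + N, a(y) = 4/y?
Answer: 14465/6 ≈ 2410.8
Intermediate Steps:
f(N) = ½ + N²/6 + 5*N/18 (f(N) = ½ + ((N² + (4/6)*N) + N)/6 = ½ + ((N² + (4*(⅙))*N) + N)/6 = ½ + ((N² + 2*N/3) + N)/6 = ½ + (N² + 5*N/3)/6 = ½ + (N²/6 + 5*N/18) = ½ + N²/6 + 5*N/18)
v(S, u) = ½ - 13*S/18 + S²/6 (v(S, u) = (½ + S²/6 + 5*S/18) - S = ½ - 13*S/18 + S²/6)
(33 + v((0 - 6)*(2 - 1), 1))*55 = (33 + (½ - 13*(0 - 6)*(2 - 1)/18 + ((0 - 6)*(2 - 1))²/6))*55 = (33 + (½ - (-13)/3 + (-6*1)²/6))*55 = (33 + (½ - 13/18*(-6) + (⅙)*(-6)²))*55 = (33 + (½ + 13/3 + (⅙)*36))*55 = (33 + (½ + 13/3 + 6))*55 = (33 + 65/6)*55 = (263/6)*55 = 14465/6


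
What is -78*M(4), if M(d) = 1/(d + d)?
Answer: -39/4 ≈ -9.7500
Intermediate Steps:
M(d) = 1/(2*d)
-78*M(4) = -39/4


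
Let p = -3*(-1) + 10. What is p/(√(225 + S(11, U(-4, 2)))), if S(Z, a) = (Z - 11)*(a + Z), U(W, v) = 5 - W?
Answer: 13/15 ≈ 0.86667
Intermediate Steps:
S(Z, a) = (-11 + Z)*(Z + a)
p = 13 (p = 3 + 10 = 13)
p/(√(225 + S(11, U(-4, 2)))) = 13/(√(225 + (11² - 11*11 - 11*(5 - 1*(-4)) + 11*(5 - 1*(-4))))) = 13/(√(225 + (121 - 121 - 11*(5 + 4) + 11*(5 + 4)))) = 13/(√(225 + (121 - 121 - 11*9 + 11*9))) = 13/(√(225 + (121 - 121 - 99 + 99))) = 13/(√(225 + 0)) = 13/(√225) = 13/15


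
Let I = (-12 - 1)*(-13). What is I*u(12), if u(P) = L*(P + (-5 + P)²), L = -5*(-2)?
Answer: 103090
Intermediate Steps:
L = 10
I = 169 (I = -13*(-13) = 169)
u(P) = 10*P + 10*(-5 + P)² (u(P) = 10*(P + (-5 + P)²) = 10*P + 10*(-5 + P)²)
I*u(12) = 169*(10*12 + 10*(-5 + 12)²) = 169*(120 + 10*7²) = 169*(120 + 10*49) = 169*(120 + 490) = 169*610 = 103090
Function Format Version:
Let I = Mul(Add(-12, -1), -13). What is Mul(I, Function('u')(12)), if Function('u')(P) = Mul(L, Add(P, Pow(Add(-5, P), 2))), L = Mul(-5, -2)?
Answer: 103090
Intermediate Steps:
L = 10
I = 169 (I = Mul(-13, -13) = 169)
Function('u')(P) = Add(Mul(10, P), Mul(10, Pow(Add(-5, P), 2))) (Function('u')(P) = Mul(10, Add(P, Pow(Add(-5, P), 2))) = Add(Mul(10, P), Mul(10, Pow(Add(-5, P), 2))))
Mul(I, Function('u')(12)) = Mul(169, Add(Mul(10, 12), Mul(10, Pow(Add(-5, 12), 2)))) = Mul(169, Add(120, Mul(10, Pow(7, 2)))) = Mul(169, Add(120, Mul(10, 49))) = Mul(169, Add(120, 490)) = Mul(169, 610) = 103090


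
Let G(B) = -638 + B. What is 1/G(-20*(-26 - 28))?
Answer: 1/442 ≈ 0.0022624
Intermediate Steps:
1/G(-20*(-26 - 28)) = 1/(-638 - 20*(-26 - 28)) = 1/(-638 - 20*(-54)) = 1/(-638 + 1080) = 1/442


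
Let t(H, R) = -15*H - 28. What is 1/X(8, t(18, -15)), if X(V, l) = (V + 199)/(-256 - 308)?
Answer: -188/69 ≈ -2.7246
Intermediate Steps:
t(H, R) = -28 - 15*H
X(V, l) = -199/564 - V/564 (X(V, l) = (199 + V)/(-564) = (199 + V)*(-1/564) = -199/564 - V/564)
1/X(8, t(18, -15)) = 1/(-199/564 - 1/564*8) = 1/(-199/564 - 2/141) = 1/(-69/188) = -188/69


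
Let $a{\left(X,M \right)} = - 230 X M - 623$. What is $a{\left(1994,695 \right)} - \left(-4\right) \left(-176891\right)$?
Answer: $-319449087$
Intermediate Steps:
$a{\left(X,M \right)} = -623 - 230 M X$ ($a{\left(X,M \right)} = - 230 M X - 623 = -623 - 230 M X$)
$a{\left(1994,695 \right)} - \left(-4\right) \left(-176891\right) = \left(-623 - 159850 \cdot 1994\right) - \left(-4\right) \left(-176891\right) = \left(-623 - 318740900\right) - 707564 = -318741523 - 707564 = -319449087$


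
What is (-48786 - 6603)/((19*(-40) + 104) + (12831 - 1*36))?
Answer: -55389/12139 ≈ -4.5629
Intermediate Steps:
(-48786 - 6603)/((19*(-40) + 104) + (12831 - 1*36)) = -55389/((-760 + 104) + (12831 - 36)) = -55389/(-656 + 12795) = -55389/12139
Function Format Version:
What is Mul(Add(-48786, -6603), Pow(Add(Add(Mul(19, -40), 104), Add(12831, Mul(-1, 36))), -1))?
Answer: Rational(-55389, 12139) ≈ -4.5629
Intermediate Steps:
Mul(Add(-48786, -6603), Pow(Add(Add(Mul(19, -40), 104), Add(12831, Mul(-1, 36))), -1)) = Mul(-55389, Pow(Add(Add(-760, 104), Add(12831, -36)), -1)) = Mul(-55389, Pow(Add(-656, 12795), -1)) = Mul(-55389, Pow(12139, -1)) = Mul(-55389, Rational(1, 12139)) = Rational(-55389, 12139)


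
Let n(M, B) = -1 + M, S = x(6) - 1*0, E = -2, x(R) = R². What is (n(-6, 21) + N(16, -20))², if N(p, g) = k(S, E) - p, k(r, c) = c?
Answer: 625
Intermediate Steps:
S = 36 (S = 6² - 1*0 = 36 + 0 = 36)
N(p, g) = -2 - p
(n(-6, 21) + N(16, -20))² = ((-1 - 6) + (-2 - 1*16))² = (-7 + (-2 - 16))² = (-7 - 18)² = (-25)² = 625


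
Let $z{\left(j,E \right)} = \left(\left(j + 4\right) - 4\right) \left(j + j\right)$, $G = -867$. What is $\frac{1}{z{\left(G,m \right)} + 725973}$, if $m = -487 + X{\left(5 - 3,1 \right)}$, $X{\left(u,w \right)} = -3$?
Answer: $\frac{1}{2229351} \approx 4.4856 \cdot 10^{-7}$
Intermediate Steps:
$m = -490$ ($m = -487 - 3 = -490$)
$z{\left(j,E \right)} = 2 j^{2}$ ($z{\left(j,E \right)} = \left(\left(4 + j\right) - 4\right) 2 j = j 2 j = 2 j^{2}$)
$\frac{1}{z{\left(G,m \right)} + 725973} = \frac{1}{2 \left(-867\right)^{2} + 725973} = \frac{1}{2 \cdot 751689 + 725973} = \frac{1}{1503378 + 725973} = \frac{1}{2229351}$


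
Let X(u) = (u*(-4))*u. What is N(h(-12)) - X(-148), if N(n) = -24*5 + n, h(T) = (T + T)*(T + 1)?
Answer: 87760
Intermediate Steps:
X(u) = -4*u² (X(u) = (-4*u)*u = -4*u²)
h(T) = 2*T*(1 + T) (h(T) = (2*T)*(1 + T) = 2*T*(1 + T))
N(n) = -120 + n (N(n) = -6*20 + n = -120 + n)
N(h(-12)) - X(-148) = (-120 + 2*(-12)*(1 - 12)) - (-4)*(-148)² = (-120 + 2*(-12)*(-11)) - (-4)*21904 = (-120 + 264) - 1*(-87616) = 144 + 87616 = 87760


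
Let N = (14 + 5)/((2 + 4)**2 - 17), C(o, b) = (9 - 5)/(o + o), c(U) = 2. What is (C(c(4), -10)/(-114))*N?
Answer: -1/114 ≈ -0.0087719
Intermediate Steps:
C(o, b) = 2/o (C(o, b) = 4/((2*o)) = 4*(1/(2*o)) = 2/o)
N = 1 (N = 19/(6**2 - 17) = 19/(36 - 17) = 19/19 = 19*(1/19) = 1)
(C(c(4), -10)/(-114))*N = ((2/2)/(-114))*1 = ((2*(1/2))*(-1/114))*1 = (1*(-1/114))*1 = -1/114*1 = -1/114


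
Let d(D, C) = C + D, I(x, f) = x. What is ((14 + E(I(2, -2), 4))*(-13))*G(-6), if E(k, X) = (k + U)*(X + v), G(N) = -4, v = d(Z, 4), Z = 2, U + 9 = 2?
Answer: -1872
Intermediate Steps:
U = -7 (U = -9 + 2 = -7)
v = 6 (v = 4 + 2 = 6)
E(k, X) = (-7 + k)*(6 + X) (E(k, X) = (k - 7)*(X + 6) = (-7 + k)*(6 + X))
((14 + E(I(2, -2), 4))*(-13))*G(-6) = ((14 + (-42 - 7*4 + 6*2 + 4*2))*(-13))*(-4) = ((14 + (-42 - 28 + 12 + 8))*(-13))*(-4) = ((14 - 50)*(-13))*(-4) = -36*(-13)*(-4) = 468*(-4) = -1872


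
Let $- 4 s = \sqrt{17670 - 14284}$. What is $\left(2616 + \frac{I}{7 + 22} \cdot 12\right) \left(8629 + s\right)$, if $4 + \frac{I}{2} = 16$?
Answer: $\frac{657115608}{29} - \frac{19038 \sqrt{3386}}{29} \approx 2.2621 \cdot 10^{7}$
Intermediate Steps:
$I = 24$ ($I = -8 + 2 \cdot 16 = -8 + 32 = 24$)
$s = - \frac{\sqrt{3386}}{4}$ ($s = - \frac{\sqrt{17670 - 14284}}{4} = - \frac{\sqrt{3386}}{4} \approx -14.547$)
$\left(2616 + \frac{I}{7 + 22} \cdot 12\right) \left(8629 + s\right) = \left(2616 + \frac{24}{7 + 22} \cdot 12\right) \left(8629 - \frac{\sqrt{3386}}{4}\right) = \left(2616 + \frac{24}{29} \cdot 12\right) \left(8629 - \frac{\sqrt{3386}}{4}\right) = \left(2616 + \frac{288}{29}\right) \left(8629 - \frac{\sqrt{3386}}{4}\right) = \frac{76152 \left(8629 - \frac{\sqrt{3386}}{4}\right)}{29} = \frac{657115608}{29} - \frac{19038 \sqrt{3386}}{29}$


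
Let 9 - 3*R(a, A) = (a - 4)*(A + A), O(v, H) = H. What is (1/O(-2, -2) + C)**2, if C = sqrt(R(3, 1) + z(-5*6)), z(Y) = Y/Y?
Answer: 59/12 - sqrt(42)/3 ≈ 2.7564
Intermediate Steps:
R(a, A) = 3 - 2*A*(-4 + a)/3 (R(a, A) = 3 - (a - 4)*(A + A)/3 = 3 - (-4 + a)*2*A/3 = 3 - 2*A*(-4 + a)/3)
z(Y) = 1
C = sqrt(42)/3 (C = sqrt((3 + (8/3)*1 - 2/3*1*3) + 1) = sqrt((3 + 8/3 - 2) + 1) = sqrt(11/3 + 1) = sqrt(14/3) = sqrt(42)/3 ≈ 2.1602)
(1/O(-2, -2) + C)**2 = (1/(-2) + sqrt(42)/3)**2 = (-1/2 + sqrt(42)/3)**2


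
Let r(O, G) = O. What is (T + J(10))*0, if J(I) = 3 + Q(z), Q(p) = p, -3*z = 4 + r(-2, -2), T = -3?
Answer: 0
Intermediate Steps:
z = -⅔ (z = -(4 - 2)/3 = -⅓*2 = -⅔ ≈ -0.66667)
J(I) = 7/3 (J(I) = 3 - ⅔ = 7/3)
(T + J(10))*0 = (-3 + 7/3)*0 = -⅔*0 = 0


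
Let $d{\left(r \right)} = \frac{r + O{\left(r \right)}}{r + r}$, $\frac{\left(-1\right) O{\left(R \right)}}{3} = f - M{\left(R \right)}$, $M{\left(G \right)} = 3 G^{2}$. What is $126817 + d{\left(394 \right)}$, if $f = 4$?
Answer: $\frac{50664651}{394} \approx 1.2859 \cdot 10^{5}$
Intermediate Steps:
$O{\left(R \right)} = -12 + 9 R^{2}$ ($O{\left(R \right)} = - 3 \left(4 - 3 R^{2}\right) = -12 + 9 R^{2}$)
$d{\left(r \right)} = \frac{-12 + r + 9 r^{2}}{2 r}$ ($d{\left(r \right)} = \frac{r + \left(-12 + 9 r^{2}\right)}{r + r} = \frac{-12 + r + 9 r^{2}}{2 r}$)
$126817 + d{\left(394 \right)} = 126817 + \frac{-12 + 394 + 9 \cdot 394^{2}}{2 \cdot 394} = 126817 + \frac{1}{2} \cdot \frac{1}{394} \left(-12 + 394 + 9 \cdot 155236\right) = 126817 + \frac{1}{2} \cdot \frac{1}{394} \left(-12 + 394 + 1397124\right) = 126817 + \frac{1}{2} \cdot \frac{1}{394} \cdot 1397506 = 126817 + \frac{698753}{394} = \frac{50664651}{394}$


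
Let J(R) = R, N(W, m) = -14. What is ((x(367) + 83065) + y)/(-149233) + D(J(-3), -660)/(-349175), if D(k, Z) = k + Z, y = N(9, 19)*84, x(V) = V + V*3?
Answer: -29007238996/52108432775 ≈ -0.55667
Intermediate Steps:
x(V) = 4*V (x(V) = V + 3*V = 4*V)
y = -1176 (y = -14*84 = -1176)
D(k, Z) = Z + k
((x(367) + 83065) + y)/(-149233) + D(J(-3), -660)/(-349175) = ((4*367 + 83065) - 1176)/(-149233) + (-660 - 3)/(-349175) = ((1468 + 83065) - 1176)*(-1/149233) - 663*(-1/349175) = (84533 - 1176)*(-1/149233) + 663/349175 = 83357*(-1/149233) + 663/349175 = -83357/149233 + 663/349175 = -29007238996/52108432775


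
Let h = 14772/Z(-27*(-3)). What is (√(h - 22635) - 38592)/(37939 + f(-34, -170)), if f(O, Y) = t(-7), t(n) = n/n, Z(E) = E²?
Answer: -9648/9485 + I*√148493463/3073140 ≈ -1.0172 + 0.0039653*I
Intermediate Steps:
h = 4924/2187 (h = 14772/((-27*(-3))²) = 14772/(81²) = 14772/6561 = 14772*(1/6561) = 4924/2187 ≈ 2.2515)
t(n) = 1
f(O, Y) = 1
(√(h - 22635) - 38592)/(37939 + f(-34, -170)) = (√(4924/2187 - 22635) - 38592)/(37939 + 1) = (√(-49497821/2187) - 38592)/37940 = (I*√148493463/81 - 38592)*(1/37940) = (-38592 + I*√148493463/81)*(1/37940) = -9648/9485 + I*√148493463/3073140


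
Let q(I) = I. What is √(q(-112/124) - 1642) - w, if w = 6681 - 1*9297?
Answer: 2616 + I*√1578830/31 ≈ 2616.0 + 40.533*I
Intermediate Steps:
w = -2616 (w = 6681 - 9297 = -2616)
√(q(-112/124) - 1642) - w = √(-112/124 - 1642) - 1*(-2616) = √(-112*1/124 - 1642) + 2616 = √(-28/31 - 1642) + 2616 = √(-50930/31) + 2616 = I*√1578830/31 + 2616 = 2616 + I*√1578830/31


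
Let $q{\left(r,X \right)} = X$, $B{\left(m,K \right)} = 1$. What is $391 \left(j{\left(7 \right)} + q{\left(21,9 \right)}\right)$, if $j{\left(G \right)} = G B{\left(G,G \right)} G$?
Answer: $22678$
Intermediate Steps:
$j{\left(G \right)} = G^{2}$ ($j{\left(G \right)} = G 1 G = G G = G^{2}$)
$391 \left(j{\left(7 \right)} + q{\left(21,9 \right)}\right) = 391 \left(7^{2} + 9\right) = 391 \left(49 + 9\right) = 391 \cdot 58 = 22678$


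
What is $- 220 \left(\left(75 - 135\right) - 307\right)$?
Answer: $80740$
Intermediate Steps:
$- 220 \left(\left(75 - 135\right) - 307\right) = - 220 \left(-60 - 307\right) = \left(-220\right) \left(-367\right) = 80740$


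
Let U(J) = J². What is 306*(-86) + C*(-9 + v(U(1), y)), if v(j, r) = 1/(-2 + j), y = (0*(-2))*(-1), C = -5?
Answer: -26266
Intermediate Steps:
y = 0 (y = 0*(-1) = 0)
306*(-86) + C*(-9 + v(U(1), y)) = 306*(-86) - 5*(-9 + 1/(-2 + 1²)) = -26316 - 5*(-9 + 1/(-2 + 1)) = -26316 - 5*(-9 + 1/(-1)) = -26316 - 5*(-9 - 1) = -26316 - 5*(-10) = -26316 + 50 = -26266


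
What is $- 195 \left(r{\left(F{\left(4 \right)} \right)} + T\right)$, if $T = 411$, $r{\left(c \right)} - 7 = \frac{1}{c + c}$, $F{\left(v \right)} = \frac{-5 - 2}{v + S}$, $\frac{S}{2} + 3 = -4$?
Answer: $- \frac{571545}{7} \approx -81649.0$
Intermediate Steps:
$S = -14$ ($S = -6 + 2 \left(-4\right) = -6 - 8 = -14$)
$F{\left(v \right)} = - \frac{7}{-14 + v}$ ($F{\left(v \right)} = \frac{-5 - 2}{v - 14} = - \frac{7}{-14 + v}$)
$r{\left(c \right)} = 7 + \frac{1}{2 c}$ ($r{\left(c \right)} = 7 + \frac{1}{c + c} = 7 + \frac{1}{2 c}$)
$- 195 \left(r{\left(F{\left(4 \right)} \right)} + T\right) = - 195 \left(\left(7 + \frac{1}{2 \left(- \frac{7}{-14 + 4}\right)}\right) + 411\right) = - 195 \left(\left(7 + \frac{1}{2 \left(- \frac{7}{-10}\right)}\right) + 411\right) = - 195 \left(\left(7 + \frac{1}{2 \left(\left(-7\right) \left(- \frac{1}{10}\right)\right)}\right) + 411\right) = - 195 \left(\left(7 + \frac{1}{2 \cdot \frac{7}{10}}\right) + 411\right) = - 195 \left(\left(7 + \frac{1}{2} \cdot \frac{10}{7}\right) + 411\right) = - 195 \left(\left(7 + \frac{5}{7}\right) + 411\right) = - 195 \left(\frac{54}{7} + 411\right) = \left(-195\right) \frac{2931}{7} = - \frac{571545}{7}$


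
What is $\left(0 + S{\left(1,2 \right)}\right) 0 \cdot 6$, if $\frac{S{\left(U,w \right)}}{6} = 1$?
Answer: $0$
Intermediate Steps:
$S{\left(U,w \right)} = 6$ ($S{\left(U,w \right)} = 6 \cdot 1 = 6$)
$\left(0 + S{\left(1,2 \right)}\right) 0 \cdot 6 = \left(0 + 6\right) 0 \cdot 6 = 6 \cdot 0 = 0$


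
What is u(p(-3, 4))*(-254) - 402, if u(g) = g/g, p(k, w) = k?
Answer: -656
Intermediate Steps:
u(g) = 1
u(p(-3, 4))*(-254) - 402 = 1*(-254) - 402 = -254 - 402 = -656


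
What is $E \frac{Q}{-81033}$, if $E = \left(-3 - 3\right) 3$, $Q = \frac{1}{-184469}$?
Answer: $- \frac{6}{4982692159} \approx -1.2042 \cdot 10^{-9}$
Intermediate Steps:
$Q = - \frac{1}{184469} \approx -5.421 \cdot 10^{-6}$
$E = -18$ ($E = \left(-6\right) 3 = -18$)
$E \frac{Q}{-81033} = - 18 \left(- \frac{1}{184469 \left(-81033\right)}\right) = - 18 \left(\left(- \frac{1}{184469}\right) \left(- \frac{1}{81033}\right)\right) = \left(-18\right) \frac{1}{14948076477} = - \frac{6}{4982692159}$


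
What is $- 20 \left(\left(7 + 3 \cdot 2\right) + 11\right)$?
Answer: $-480$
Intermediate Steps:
$- 20 \left(\left(7 + 3 \cdot 2\right) + 11\right) = - 20 \left(\left(7 + 6\right) + 11\right) = - 20 \left(13 + 11\right) = \left(-20\right) 24 = -480$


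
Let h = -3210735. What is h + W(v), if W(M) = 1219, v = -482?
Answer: -3209516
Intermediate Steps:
h + W(v) = -3210735 + 1219 = -3209516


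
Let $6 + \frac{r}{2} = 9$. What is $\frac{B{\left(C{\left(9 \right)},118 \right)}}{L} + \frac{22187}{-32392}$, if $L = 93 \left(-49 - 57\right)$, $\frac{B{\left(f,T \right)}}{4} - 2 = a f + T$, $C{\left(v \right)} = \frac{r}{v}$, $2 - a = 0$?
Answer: $- \frac{351660545}{478980504} \approx -0.73419$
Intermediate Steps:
$r = 6$ ($r = -12 + 2 \cdot 9 = -12 + 18 = 6$)
$a = 2$ ($a = 2 - 0 = 2 + 0 = 2$)
$C{\left(v \right)} = \frac{6}{v}$
$B{\left(f,T \right)} = 8 + 4 T + 8 f$ ($B{\left(f,T \right)} = 8 + 4 \left(2 f + T\right) = 8 + 4 \left(T + 2 f\right) = 8 + \left(4 T + 8 f\right) = 8 + 4 T + 8 f$)
$L = -9858$ ($L = 93 \left(-106\right) = -9858$)
$\frac{B{\left(C{\left(9 \right)},118 \right)}}{L} + \frac{22187}{-32392} = \frac{8 + 4 \cdot 118 + 8 \cdot \frac{6}{9}}{-9858} + \frac{22187}{-32392} = \left(8 + 472 + 8 \cdot 6 \cdot \frac{1}{9}\right) \left(- \frac{1}{9858}\right) + 22187 \left(- \frac{1}{32392}\right) = \left(8 + 472 + 8 \cdot \frac{2}{3}\right) \left(- \frac{1}{9858}\right) - \frac{22187}{32392} = \left(8 + 472 + \frac{16}{3}\right) \left(- \frac{1}{9858}\right) - \frac{22187}{32392} = \frac{1456}{3} \left(- \frac{1}{9858}\right) - \frac{22187}{32392} = - \frac{728}{14787} - \frac{22187}{32392} = - \frac{351660545}{478980504}$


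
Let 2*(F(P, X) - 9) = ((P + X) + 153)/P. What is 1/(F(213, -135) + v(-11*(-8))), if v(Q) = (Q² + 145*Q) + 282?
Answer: 142/2952967 ≈ 4.8087e-5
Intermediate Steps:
F(P, X) = 9 + (153 + P + X)/(2*P) (F(P, X) = 9 + (((P + X) + 153)/P)/2 = 9 + ((153 + P + X)/P)/2 = 9 + (153 + P + X)/(2*P))
v(Q) = 282 + Q² + 145*Q
1/(F(213, -135) + v(-11*(-8))) = 1/((½)*(153 - 135 + 19*213)/213 + (282 + (-11*(-8))² + 145*(-11*(-8)))) = 1/((½)*(1/213)*(153 - 135 + 4047) + (282 + 88² + 145*88)) = 1/((½)*(1/213)*4065 + (282 + 7744 + 12760)) = 1/(1355/142 + 20786) = 1/(2952967/142) = 142/2952967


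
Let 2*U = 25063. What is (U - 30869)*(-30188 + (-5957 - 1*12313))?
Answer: 888598575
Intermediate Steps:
U = 25063/2 (U = (½)*25063 = 25063/2 ≈ 12532.)
(U - 30869)*(-30188 + (-5957 - 1*12313)) = (25063/2 - 30869)*(-30188 + (-5957 - 1*12313)) = -36675*(-30188 + (-5957 - 12313))/2 = -36675*(-30188 - 18270)/2 = -36675/2*(-48458) = 888598575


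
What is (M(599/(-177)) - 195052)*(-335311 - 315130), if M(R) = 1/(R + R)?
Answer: 151990157010593/1198 ≈ 1.2687e+11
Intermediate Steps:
M(R) = 1/(2*R)
(M(599/(-177)) - 195052)*(-335311 - 315130) = (1/(2*((599/(-177)))) - 195052)*(-335311 - 315130) = (1/(2*((599*(-1/177)))) - 195052)*(-650441) = (1/(2*(-599/177)) - 195052)*(-650441) = ((½)*(-177/599) - 195052)*(-650441) = (-177/1198 - 195052)*(-650441) = -233672473/1198*(-650441) = 151990157010593/1198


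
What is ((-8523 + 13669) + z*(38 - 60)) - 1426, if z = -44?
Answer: 4688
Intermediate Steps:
((-8523 + 13669) + z*(38 - 60)) - 1426 = ((-8523 + 13669) - 44*(38 - 60)) - 1426 = (5146 - 44*(-22)) - 1426 = (5146 + 968) - 1426 = 6114 - 1426 = 4688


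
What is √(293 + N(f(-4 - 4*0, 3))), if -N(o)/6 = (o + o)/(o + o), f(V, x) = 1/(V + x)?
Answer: √287 ≈ 16.941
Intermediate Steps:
N(o) = -6 (N(o) = -6*(o + o)/(o + o) = -6*2*o/(2*o) = -6*2*o*1/(2*o) = -6*1 = -6)
√(293 + N(f(-4 - 4*0, 3))) = √(293 - 6) = √287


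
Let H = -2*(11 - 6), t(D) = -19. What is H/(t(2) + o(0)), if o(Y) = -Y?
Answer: 10/19 ≈ 0.52632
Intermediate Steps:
H = -10 (H = -2*5 = -10)
H/(t(2) + o(0)) = -10/(-19 - 1*0) = -10/(-19 + 0) = -10/(-19) = -10*(-1/19) = 10/19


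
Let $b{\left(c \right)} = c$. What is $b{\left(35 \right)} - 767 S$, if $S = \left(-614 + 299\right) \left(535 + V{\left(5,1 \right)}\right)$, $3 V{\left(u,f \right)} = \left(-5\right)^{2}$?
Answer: $131272085$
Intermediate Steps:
$V{\left(u,f \right)} = \frac{25}{3}$ ($V{\left(u,f \right)} = \frac{\left(-5\right)^{2}}{3} = \frac{1}{3} \cdot 25 = \frac{25}{3}$)
$S = -171150$ ($S = \left(-614 + 299\right) \left(535 + \frac{25}{3}\right) = \left(-315\right) \frac{1630}{3} = -171150$)
$b{\left(35 \right)} - 767 S = 35 - -131272050 = 35 + 131272050 = 131272085$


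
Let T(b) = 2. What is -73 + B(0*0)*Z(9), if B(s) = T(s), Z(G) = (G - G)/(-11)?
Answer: -73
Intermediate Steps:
Z(G) = 0 (Z(G) = 0*(-1/11) = 0)
B(s) = 2
-73 + B(0*0)*Z(9) = -73 + 2*0 = -73 + 0 = -73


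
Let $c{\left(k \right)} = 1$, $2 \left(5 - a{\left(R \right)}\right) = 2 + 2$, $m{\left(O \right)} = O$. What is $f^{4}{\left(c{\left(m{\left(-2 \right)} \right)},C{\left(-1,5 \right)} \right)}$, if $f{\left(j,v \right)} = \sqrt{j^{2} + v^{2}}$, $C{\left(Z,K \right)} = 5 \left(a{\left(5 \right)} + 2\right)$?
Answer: $391876$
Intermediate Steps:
$a{\left(R \right)} = 3$ ($a{\left(R \right)} = 5 - \frac{2 + 2}{2} = 5 - 2 = 3$)
$C{\left(Z,K \right)} = 25$ ($C{\left(Z,K \right)} = 5 \left(3 + 2\right) = 5 \cdot 5 = 25$)
$f^{4}{\left(c{\left(m{\left(-2 \right)} \right)},C{\left(-1,5 \right)} \right)} = \left(\sqrt{1^{2} + 25^{2}}\right)^{4} = \left(\sqrt{1 + 625}\right)^{4} = \left(\sqrt{626}\right)^{4} = 391876$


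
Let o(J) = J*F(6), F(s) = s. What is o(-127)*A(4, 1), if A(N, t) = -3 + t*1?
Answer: 1524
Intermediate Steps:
A(N, t) = -3 + t
o(J) = 6*J (o(J) = J*6 = 6*J)
o(-127)*A(4, 1) = (6*(-127))*(-3 + 1) = -762*(-2) = 1524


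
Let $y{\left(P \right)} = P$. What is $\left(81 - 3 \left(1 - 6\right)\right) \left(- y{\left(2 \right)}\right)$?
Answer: $-192$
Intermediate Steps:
$\left(81 - 3 \left(1 - 6\right)\right) \left(- y{\left(2 \right)}\right) = \left(81 - 3 \left(1 - 6\right)\right) \left(\left(-1\right) 2\right) = \left(81 - -15\right) \left(-2\right) = \left(81 + 15\right) \left(-2\right) = 96 \left(-2\right) = -192$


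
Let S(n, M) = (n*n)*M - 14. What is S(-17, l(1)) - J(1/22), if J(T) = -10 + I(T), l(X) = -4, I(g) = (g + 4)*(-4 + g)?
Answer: -553697/484 ≈ -1144.0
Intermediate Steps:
I(g) = (-4 + g)*(4 + g) (I(g) = (4 + g)*(-4 + g) = (-4 + g)*(4 + g))
S(n, M) = -14 + M*n² (S(n, M) = n²*M - 14 = M*n² - 14 = -14 + M*n²)
J(T) = -26 + T² (J(T) = -10 + (-16 + T²) = -26 + T²)
S(-17, l(1)) - J(1/22) = (-14 - 4*(-17)²) - (-26 + (1/22)²) = (-14 - 4*289) - (-26 + (1/22)²) = (-14 - 1156) - (-26 + 1/484) = -1170 - 1*(-12583/484) = -1170 + 12583/484 = -553697/484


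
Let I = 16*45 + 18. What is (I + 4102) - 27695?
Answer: -22855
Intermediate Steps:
I = 738 (I = 720 + 18 = 738)
(I + 4102) - 27695 = (738 + 4102) - 27695 = 4840 - 27695 = -22855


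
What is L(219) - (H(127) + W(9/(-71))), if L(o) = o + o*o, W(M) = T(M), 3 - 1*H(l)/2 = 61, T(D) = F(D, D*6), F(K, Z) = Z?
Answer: 3429070/71 ≈ 48297.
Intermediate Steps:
T(D) = 6*D (T(D) = D*6 = 6*D)
H(l) = -116 (H(l) = 6 - 2*61 = 6 - 122 = -116)
W(M) = 6*M
L(o) = o + o**2
L(219) - (H(127) + W(9/(-71))) = 219*(1 + 219) - (-116 + 6*(9/(-71))) = 219*220 - (-116 + 6*(9*(-1/71))) = 48180 - (-116 + 6*(-9/71)) = 48180 - (-116 - 54/71) = 48180 - 1*(-8290/71) = 48180 + 8290/71 = 3429070/71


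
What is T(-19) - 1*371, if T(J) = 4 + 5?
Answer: -362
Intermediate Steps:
T(J) = 9
T(-19) - 1*371 = 9 - 1*371 = 9 - 371 = -362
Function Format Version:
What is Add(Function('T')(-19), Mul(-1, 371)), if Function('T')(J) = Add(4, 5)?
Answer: -362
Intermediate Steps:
Function('T')(J) = 9
Add(Function('T')(-19), Mul(-1, 371)) = Add(9, Mul(-1, 371)) = Add(9, -371) = -362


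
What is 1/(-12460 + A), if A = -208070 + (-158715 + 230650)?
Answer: -1/148595 ≈ -6.7297e-6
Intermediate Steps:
A = -136135 (A = -208070 + 71935 = -136135)
1/(-12460 + A) = 1/(-12460 - 136135) = 1/(-148595) = -1/148595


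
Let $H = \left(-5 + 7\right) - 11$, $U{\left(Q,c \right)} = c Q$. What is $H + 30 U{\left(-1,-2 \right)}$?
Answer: $51$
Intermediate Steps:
$U{\left(Q,c \right)} = Q c$
$H = -9$ ($H = 2 - 11 = -9$)
$H + 30 U{\left(-1,-2 \right)} = -9 + 30 \left(\left(-1\right) \left(-2\right)\right) = -9 + 30 \cdot 2 = -9 + 60 = 51$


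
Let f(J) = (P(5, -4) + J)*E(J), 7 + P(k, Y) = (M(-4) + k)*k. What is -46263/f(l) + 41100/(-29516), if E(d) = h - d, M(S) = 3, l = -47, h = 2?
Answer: 47760861/723142 ≈ 66.046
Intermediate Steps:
P(k, Y) = -7 + k*(3 + k) (P(k, Y) = -7 + (3 + k)*k = -7 + k*(3 + k))
E(d) = 2 - d
f(J) = (2 - J)*(33 + J) (f(J) = ((-7 + 5² + 3*5) + J)*(2 - J) = ((-7 + 25 + 15) + J)*(2 - J) = (33 + J)*(2 - J) = (2 - J)*(33 + J))
-46263/f(l) + 41100/(-29516) = -46263*(-1/((-2 - 47)*(33 - 47))) + 41100/(-29516) = -46263/((-1*(-49)*(-14))) + 41100*(-1/29516) = -46263/(-686) - 10275/7379 = -46263*(-1/686) - 10275/7379 = 6609/98 - 10275/7379 = 47760861/723142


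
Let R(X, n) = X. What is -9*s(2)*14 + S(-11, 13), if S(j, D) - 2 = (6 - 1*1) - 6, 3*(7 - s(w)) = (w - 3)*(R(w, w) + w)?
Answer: -1049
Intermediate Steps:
s(w) = 7 - 2*w*(-3 + w)/3 (s(w) = 7 - (w - 3)*(w + w)/3 = 7 - (-3 + w)*2*w/3 = 7 - 2*w*(-3 + w)/3)
S(j, D) = 1 (S(j, D) = 2 + ((6 - 1*1) - 6) = 2 + ((6 - 1) - 6) = 2 + (5 - 6) = 2 - 1 = 1)
-9*s(2)*14 + S(-11, 13) = -9*(7 + 2*2 - ⅔*2²)*14 + 1 = -9*(7 + 4 - ⅔*4)*14 + 1 = -9*(7 + 4 - 8/3)*14 + 1 = -9*25/3*14 + 1 = -75*14 + 1 = -1050 + 1 = -1049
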